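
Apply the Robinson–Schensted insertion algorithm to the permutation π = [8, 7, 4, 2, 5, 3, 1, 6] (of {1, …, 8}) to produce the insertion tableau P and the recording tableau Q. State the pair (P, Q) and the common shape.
P = [1, 3, 6] / [2, 5] / [4] / [7] / [8];  Q = [1, 5, 8] / [2, 6] / [3] / [4] / [7];  common shape = (3, 2, 1, 1, 1)

Row-insert the values π_1, π_2, … into P one at a time, bumping the leftmost entry strictly greater than the inserted value down to the next row. The recording tableau Q records, in position (i, j), the step at which that cell was added to P.
  Insert 8 (step 1): P = [8];  Q = [1]
  Insert 7 (step 2): P = [7] / [8];  Q = [1] / [2]
  Insert 4 (step 3): P = [4] / [7] / [8];  Q = [1] / [2] / [3]
  Insert 2 (step 4): P = [2] / [4] / [7] / [8];  Q = [1] / [2] / [3] / [4]
  Insert 5 (step 5): P = [2, 5] / [4] / [7] / [8];  Q = [1, 5] / [2] / [3] / [4]
  Insert 3 (step 6): P = [2, 3] / [4, 5] / [7] / [8];  Q = [1, 5] / [2, 6] / [3] / [4]
  Insert 1 (step 7): P = [1, 3] / [2, 5] / [4] / [7] / [8];  Q = [1, 5] / [2, 6] / [3] / [4] / [7]
  Insert 6 (step 8): P = [1, 3, 6] / [2, 5] / [4] / [7] / [8];  Q = [1, 5, 8] / [2, 6] / [3] / [4] / [7]
Final shape: (3, 2, 1, 1, 1).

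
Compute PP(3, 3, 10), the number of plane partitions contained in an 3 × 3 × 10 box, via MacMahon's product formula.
PP(3, 3, 10) = 1184183

Evaluate the triple product over i = 1..3, j = 1..3, k = 1..10. The factors are (2/1) · (3/2) · (4/3) · (5/4) · (6/5) · (7/6) · (8/7) · (9/8) · … (90 factors total). The numerators and denominators telescope so the product is an integer; carrying out the multiplication exactly gives PP(3, 3, 10) = 1184183.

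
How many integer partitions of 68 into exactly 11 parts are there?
p(68, 11 parts) = 188556

Partitions of n into exactly k parts are in bijection with partitions of n − k into at most k parts (subtract 1 from each part). So p(68, exactly 11) = p(57, parts ≤ 11). Computing via the recurrence p(m, j) = p(m, j−1) + p(m−j, j) gives 188556.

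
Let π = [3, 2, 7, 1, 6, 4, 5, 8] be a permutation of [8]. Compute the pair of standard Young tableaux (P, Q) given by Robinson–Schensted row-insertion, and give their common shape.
P = [1, 4, 5, 8] / [2, 6] / [3, 7];  Q = [1, 3, 7, 8] / [2, 5] / [4, 6];  common shape = (4, 2, 2)

Row-insert the values π_1, π_2, … into P one at a time, bumping the leftmost entry strictly greater than the inserted value down to the next row. The recording tableau Q records, in position (i, j), the step at which that cell was added to P.
  Insert 3 (step 1): P = [3];  Q = [1]
  Insert 2 (step 2): P = [2] / [3];  Q = [1] / [2]
  Insert 7 (step 3): P = [2, 7] / [3];  Q = [1, 3] / [2]
  Insert 1 (step 4): P = [1, 7] / [2] / [3];  Q = [1, 3] / [2] / [4]
  Insert 6 (step 5): P = [1, 6] / [2, 7] / [3];  Q = [1, 3] / [2, 5] / [4]
  Insert 4 (step 6): P = [1, 4] / [2, 6] / [3, 7];  Q = [1, 3] / [2, 5] / [4, 6]
  Insert 5 (step 7): P = [1, 4, 5] / [2, 6] / [3, 7];  Q = [1, 3, 7] / [2, 5] / [4, 6]
  Insert 8 (step 8): P = [1, 4, 5, 8] / [2, 6] / [3, 7];  Q = [1, 3, 7, 8] / [2, 5] / [4, 6]
Final shape: (4, 2, 2).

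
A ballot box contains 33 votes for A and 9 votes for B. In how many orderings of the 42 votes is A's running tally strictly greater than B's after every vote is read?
Strict-lead orderings = 254795320

Total orderings of the 42 votes with 33 for A: C(42, 33) = 445891810. By the Bertrand ballot formula (Cycle Lemma / reflection principle), the number of orderings in which A is strictly ahead of B throughout is (p − q)/(p + q) · C(p + q, p) = (33 − 9)/(33 + 9) · 445891810 = 254795320.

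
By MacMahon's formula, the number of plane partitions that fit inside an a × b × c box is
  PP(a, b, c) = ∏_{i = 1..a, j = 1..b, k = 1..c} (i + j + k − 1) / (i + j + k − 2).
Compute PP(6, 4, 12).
PP(6, 4, 12) = 64344818940480

Evaluate the triple product over i = 1..6, j = 1..4, k = 1..12. The factors are (2/1) · (3/2) · (4/3) · (5/4) · (6/5) · (7/6) · (8/7) · (9/8) · … (288 factors total). The numerators and denominators telescope so the product is an integer; carrying out the multiplication exactly gives PP(6, 4, 12) = 64344818940480.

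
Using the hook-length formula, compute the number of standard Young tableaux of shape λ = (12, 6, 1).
# SYT of shape (12, 6, 1) = 151164

Hook-length formula: f^λ = n! / Π hook(c), product over all cells c of the Young diagram. For λ = (12, 6, 1), n = 19 boxes. Hook lengths by row (left-to-right, top-to-bottom): [14, 12, 11, 10, 9, 8, 6, 5, 4, 3, 2, 1]; [7, 5, 4, 3, 2, 1]; [1]. Product of hooks = 804722688000. So f^λ = 19! / 804722688000 = 121645100408832000 / 804722688000 = 151164.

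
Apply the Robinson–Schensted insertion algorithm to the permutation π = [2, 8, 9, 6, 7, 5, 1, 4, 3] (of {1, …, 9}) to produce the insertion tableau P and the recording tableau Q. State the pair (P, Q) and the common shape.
P = [1, 3, 7] / [2, 4] / [5, 9] / [6] / [8];  Q = [1, 2, 3] / [4, 5] / [6, 8] / [7] / [9];  common shape = (3, 2, 2, 1, 1)

Row-insert the values π_1, π_2, … into P one at a time, bumping the leftmost entry strictly greater than the inserted value down to the next row. The recording tableau Q records, in position (i, j), the step at which that cell was added to P.
  Insert 2 (step 1): P = [2];  Q = [1]
  Insert 8 (step 2): P = [2, 8];  Q = [1, 2]
  Insert 9 (step 3): P = [2, 8, 9];  Q = [1, 2, 3]
  Insert 6 (step 4): P = [2, 6, 9] / [8];  Q = [1, 2, 3] / [4]
  Insert 7 (step 5): P = [2, 6, 7] / [8, 9];  Q = [1, 2, 3] / [4, 5]
  Insert 5 (step 6): P = [2, 5, 7] / [6, 9] / [8];  Q = [1, 2, 3] / [4, 5] / [6]
  Insert 1 (step 7): P = [1, 5, 7] / [2, 9] / [6] / [8];  Q = [1, 2, 3] / [4, 5] / [6] / [7]
  Insert 4 (step 8): P = [1, 4, 7] / [2, 5] / [6, 9] / [8];  Q = [1, 2, 3] / [4, 5] / [6, 8] / [7]
  Insert 3 (step 9): P = [1, 3, 7] / [2, 4] / [5, 9] / [6] / [8];  Q = [1, 2, 3] / [4, 5] / [6, 8] / [7] / [9]
Final shape: (3, 2, 2, 1, 1).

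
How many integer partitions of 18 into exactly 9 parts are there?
p(18, 9 parts) = 30

Partitions of n into exactly k parts are in bijection with partitions of n − k into at most k parts (subtract 1 from each part). So p(18, exactly 9) = p(9, parts ≤ 9). Computing via the recurrence p(m, j) = p(m, j−1) + p(m−j, j) gives 30.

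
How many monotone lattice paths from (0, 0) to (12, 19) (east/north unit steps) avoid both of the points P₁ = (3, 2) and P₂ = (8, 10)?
Number of paths = 87790105

Inclusion–exclusion. Total paths: C(31, 12) = 141120525. Through P₁: C(5, 3)·C(26, 9) = 31245500. Through P₂: C(18, 8)·C(13, 4) = 31286970. Since P₁ is strictly southwest of P₂, a monotone path through both must visit P₁ then P₂; paths through both = C(5, 3)·C(13, 5)·C(13, 4) = 9202050. Avoid both = 141120525 − 31245500 − 31286970 + 9202050 = 87790105.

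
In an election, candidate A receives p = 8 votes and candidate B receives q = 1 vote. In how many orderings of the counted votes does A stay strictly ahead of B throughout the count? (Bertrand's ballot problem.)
Strict-lead orderings = 7

Total orderings of the 9 votes with 8 for A: C(9, 8) = 9. By the Bertrand ballot formula (Cycle Lemma / reflection principle), the number of orderings in which A is strictly ahead of B throughout is (p − q)/(p + q) · C(p + q, p) = (8 − 1)/(8 + 1) · 9 = 7.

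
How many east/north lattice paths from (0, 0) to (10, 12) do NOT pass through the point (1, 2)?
Number of paths = 369512

Total paths from (0, 0) to (10, 12): C(22, 10) = 646646. Paths through (1, 2): (paths (0, 0) → (1, 2)) × (paths (1, 2) → (10, 12)) = C(3, 1) · C(19, 9) = 3 · 92378 = 277134. Avoidance count = 646646 − 277134 = 369512.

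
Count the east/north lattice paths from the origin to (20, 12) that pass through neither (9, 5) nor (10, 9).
Number of paths = 138523944

Inclusion–exclusion. Total paths: C(32, 20) = 225792840. Through P₁: C(14, 9)·C(18, 11) = 63711648. Through P₂: C(19, 10)·C(13, 10) = 26420108. Since P₁ is strictly southwest of P₂, a monotone path through both must visit P₁ then P₂; paths through both = C(14, 9)·C(5, 1)·C(13, 10) = 2862860. Avoid both = 225792840 − 63711648 − 26420108 + 2862860 = 138523944.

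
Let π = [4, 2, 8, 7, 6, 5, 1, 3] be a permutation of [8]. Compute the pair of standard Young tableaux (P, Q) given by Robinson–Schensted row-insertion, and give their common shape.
P = [1, 3] / [2, 5] / [4, 6] / [7] / [8];  Q = [1, 3] / [2, 4] / [5, 8] / [6] / [7];  common shape = (2, 2, 2, 1, 1)

Row-insert the values π_1, π_2, … into P one at a time, bumping the leftmost entry strictly greater than the inserted value down to the next row. The recording tableau Q records, in position (i, j), the step at which that cell was added to P.
  Insert 4 (step 1): P = [4];  Q = [1]
  Insert 2 (step 2): P = [2] / [4];  Q = [1] / [2]
  Insert 8 (step 3): P = [2, 8] / [4];  Q = [1, 3] / [2]
  Insert 7 (step 4): P = [2, 7] / [4, 8];  Q = [1, 3] / [2, 4]
  Insert 6 (step 5): P = [2, 6] / [4, 7] / [8];  Q = [1, 3] / [2, 4] / [5]
  Insert 5 (step 6): P = [2, 5] / [4, 6] / [7] / [8];  Q = [1, 3] / [2, 4] / [5] / [6]
  Insert 1 (step 7): P = [1, 5] / [2, 6] / [4] / [7] / [8];  Q = [1, 3] / [2, 4] / [5] / [6] / [7]
  Insert 3 (step 8): P = [1, 3] / [2, 5] / [4, 6] / [7] / [8];  Q = [1, 3] / [2, 4] / [5, 8] / [6] / [7]
Final shape: (2, 2, 2, 1, 1).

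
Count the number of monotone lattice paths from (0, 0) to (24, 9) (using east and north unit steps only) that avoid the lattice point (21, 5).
Number of paths = 36264800

Total paths from (0, 0) to (24, 9): C(33, 24) = 38567100. Paths through (21, 5): (paths (0, 0) → (21, 5)) × (paths (21, 5) → (24, 9)) = C(26, 21) · C(7, 3) = 65780 · 35 = 2302300. Avoidance count = 38567100 − 2302300 = 36264800.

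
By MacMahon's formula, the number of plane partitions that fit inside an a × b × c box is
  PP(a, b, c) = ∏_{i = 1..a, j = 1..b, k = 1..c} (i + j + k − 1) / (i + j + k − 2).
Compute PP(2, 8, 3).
PP(2, 8, 3) = 9075

Evaluate the triple product over i = 1..2, j = 1..8, k = 1..3. The factors are (2/1) · (3/2) · (4/3) · (3/2) · (4/3) · (5/4) · (4/3) · (5/4) · … (48 factors total). The numerators and denominators telescope so the product is an integer; carrying out the multiplication exactly gives PP(2, 8, 3) = 9075.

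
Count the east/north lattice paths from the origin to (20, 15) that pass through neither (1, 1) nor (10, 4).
Number of paths = 1412451084

Inclusion–exclusion. Total paths: C(35, 20) = 3247943160. Through P₁: C(2, 1)·C(33, 19) = 1637618400. Through P₂: C(14, 10)·C(21, 10) = 353068716. Since P₁ is strictly southwest of P₂, a monotone path through both must visit P₁ then P₂; paths through both = C(2, 1)·C(12, 9)·C(21, 10) = 155195040. Avoid both = 3247943160 − 1637618400 − 353068716 + 155195040 = 1412451084.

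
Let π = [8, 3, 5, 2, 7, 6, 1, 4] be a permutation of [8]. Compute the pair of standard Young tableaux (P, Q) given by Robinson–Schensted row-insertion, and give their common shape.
P = [1, 4, 6] / [2, 5] / [3, 7] / [8];  Q = [1, 3, 5] / [2, 6] / [4, 8] / [7];  common shape = (3, 2, 2, 1)

Row-insert the values π_1, π_2, … into P one at a time, bumping the leftmost entry strictly greater than the inserted value down to the next row. The recording tableau Q records, in position (i, j), the step at which that cell was added to P.
  Insert 8 (step 1): P = [8];  Q = [1]
  Insert 3 (step 2): P = [3] / [8];  Q = [1] / [2]
  Insert 5 (step 3): P = [3, 5] / [8];  Q = [1, 3] / [2]
  Insert 2 (step 4): P = [2, 5] / [3] / [8];  Q = [1, 3] / [2] / [4]
  Insert 7 (step 5): P = [2, 5, 7] / [3] / [8];  Q = [1, 3, 5] / [2] / [4]
  Insert 6 (step 6): P = [2, 5, 6] / [3, 7] / [8];  Q = [1, 3, 5] / [2, 6] / [4]
  Insert 1 (step 7): P = [1, 5, 6] / [2, 7] / [3] / [8];  Q = [1, 3, 5] / [2, 6] / [4] / [7]
  Insert 4 (step 8): P = [1, 4, 6] / [2, 5] / [3, 7] / [8];  Q = [1, 3, 5] / [2, 6] / [4, 8] / [7]
Final shape: (3, 2, 2, 1).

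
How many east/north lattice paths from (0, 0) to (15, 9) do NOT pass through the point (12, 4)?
Number of paths = 1205584

Total paths from (0, 0) to (15, 9): C(24, 15) = 1307504. Paths through (12, 4): (paths (0, 0) → (12, 4)) × (paths (12, 4) → (15, 9)) = C(16, 12) · C(8, 3) = 1820 · 56 = 101920. Avoidance count = 1307504 − 101920 = 1205584.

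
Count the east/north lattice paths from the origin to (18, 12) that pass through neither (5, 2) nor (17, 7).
Number of paths = 61170903

Inclusion–exclusion. Total paths: C(30, 18) = 86493225. Through P₁: C(7, 5)·C(23, 13) = 24025386. Through P₂: C(24, 17)·C(6, 1) = 2076624. Since P₁ is strictly southwest of P₂, a monotone path through both must visit P₁ then P₂; paths through both = C(7, 5)·C(17, 12)·C(6, 1) = 779688. Avoid both = 86493225 − 24025386 − 2076624 + 779688 = 61170903.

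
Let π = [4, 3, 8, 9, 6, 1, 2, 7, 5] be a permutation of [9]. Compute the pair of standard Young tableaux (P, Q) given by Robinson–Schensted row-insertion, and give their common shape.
P = [1, 2, 5] / [3, 6, 7] / [4, 8, 9];  Q = [1, 3, 4] / [2, 5, 8] / [6, 7, 9];  common shape = (3, 3, 3)

Row-insert the values π_1, π_2, … into P one at a time, bumping the leftmost entry strictly greater than the inserted value down to the next row. The recording tableau Q records, in position (i, j), the step at which that cell was added to P.
  Insert 4 (step 1): P = [4];  Q = [1]
  Insert 3 (step 2): P = [3] / [4];  Q = [1] / [2]
  Insert 8 (step 3): P = [3, 8] / [4];  Q = [1, 3] / [2]
  Insert 9 (step 4): P = [3, 8, 9] / [4];  Q = [1, 3, 4] / [2]
  Insert 6 (step 5): P = [3, 6, 9] / [4, 8];  Q = [1, 3, 4] / [2, 5]
  Insert 1 (step 6): P = [1, 6, 9] / [3, 8] / [4];  Q = [1, 3, 4] / [2, 5] / [6]
  Insert 2 (step 7): P = [1, 2, 9] / [3, 6] / [4, 8];  Q = [1, 3, 4] / [2, 5] / [6, 7]
  Insert 7 (step 8): P = [1, 2, 7] / [3, 6, 9] / [4, 8];  Q = [1, 3, 4] / [2, 5, 8] / [6, 7]
  Insert 5 (step 9): P = [1, 2, 5] / [3, 6, 7] / [4, 8, 9];  Q = [1, 3, 4] / [2, 5, 8] / [6, 7, 9]
Final shape: (3, 3, 3).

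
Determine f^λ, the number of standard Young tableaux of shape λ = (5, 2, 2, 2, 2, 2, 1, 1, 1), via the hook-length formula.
# SYT of shape (5, 2, 2, 2, 2, 2, 1, 1, 1) = 837760

Hook-length formula: f^λ = n! / Π hook(c), product over all cells c of the Young diagram. For λ = (5, 2, 2, 2, 2, 2, 1, 1, 1), n = 18 boxes. Hook lengths by row (left-to-right, top-to-bottom): [13, 9, 3, 2, 1]; [9, 5]; [8, 4]; [7, 3]; [6, 2]; [5, 1]; [3]; [2]; [1]. Product of hooks = 7642252800. So f^λ = 18! / 7642252800 = 6402373705728000 / 7642252800 = 837760.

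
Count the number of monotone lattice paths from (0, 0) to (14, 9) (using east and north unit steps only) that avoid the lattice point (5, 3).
Number of paths = 536910

Total paths from (0, 0) to (14, 9): C(23, 14) = 817190. Paths through (5, 3): (paths (0, 0) → (5, 3)) × (paths (5, 3) → (14, 9)) = C(8, 5) · C(15, 9) = 56 · 5005 = 280280. Avoidance count = 817190 − 280280 = 536910.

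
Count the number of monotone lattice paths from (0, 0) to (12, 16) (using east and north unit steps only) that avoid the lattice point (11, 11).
Number of paths = 26189163

Total paths from (0, 0) to (12, 16): C(28, 12) = 30421755. Paths through (11, 11): (paths (0, 0) → (11, 11)) × (paths (11, 11) → (12, 16)) = C(22, 11) · C(6, 1) = 705432 · 6 = 4232592. Avoidance count = 30421755 − 4232592 = 26189163.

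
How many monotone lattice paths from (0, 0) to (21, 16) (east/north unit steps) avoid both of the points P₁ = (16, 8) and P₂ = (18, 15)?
Number of paths = 7886498037

Inclusion–exclusion. Total paths: C(37, 21) = 12875774670. Through P₁: C(24, 16)·C(13, 5) = 946551177. Through P₂: C(33, 18)·C(4, 3) = 4148633280. Since P₁ is strictly southwest of P₂, a monotone path through both must visit P₁ then P₂; paths through both = C(24, 16)·C(9, 2)·C(4, 3) = 105907824. Avoid both = 12875774670 − 946551177 − 4148633280 + 105907824 = 7886498037.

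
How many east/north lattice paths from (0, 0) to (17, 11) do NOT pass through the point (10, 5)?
Number of paths = 16321032

Total paths from (0, 0) to (17, 11): C(28, 17) = 21474180. Paths through (10, 5): (paths (0, 0) → (10, 5)) × (paths (10, 5) → (17, 11)) = C(15, 10) · C(13, 7) = 3003 · 1716 = 5153148. Avoidance count = 21474180 − 5153148 = 16321032.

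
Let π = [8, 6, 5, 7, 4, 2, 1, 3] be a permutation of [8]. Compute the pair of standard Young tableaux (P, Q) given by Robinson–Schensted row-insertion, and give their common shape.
P = [1, 3] / [2, 7] / [4] / [5] / [6] / [8];  Q = [1, 4] / [2, 8] / [3] / [5] / [6] / [7];  common shape = (2, 2, 1, 1, 1, 1)

Row-insert the values π_1, π_2, … into P one at a time, bumping the leftmost entry strictly greater than the inserted value down to the next row. The recording tableau Q records, in position (i, j), the step at which that cell was added to P.
  Insert 8 (step 1): P = [8];  Q = [1]
  Insert 6 (step 2): P = [6] / [8];  Q = [1] / [2]
  Insert 5 (step 3): P = [5] / [6] / [8];  Q = [1] / [2] / [3]
  Insert 7 (step 4): P = [5, 7] / [6] / [8];  Q = [1, 4] / [2] / [3]
  Insert 4 (step 5): P = [4, 7] / [5] / [6] / [8];  Q = [1, 4] / [2] / [3] / [5]
  Insert 2 (step 6): P = [2, 7] / [4] / [5] / [6] / [8];  Q = [1, 4] / [2] / [3] / [5] / [6]
  Insert 1 (step 7): P = [1, 7] / [2] / [4] / [5] / [6] / [8];  Q = [1, 4] / [2] / [3] / [5] / [6] / [7]
  Insert 3 (step 8): P = [1, 3] / [2, 7] / [4] / [5] / [6] / [8];  Q = [1, 4] / [2, 8] / [3] / [5] / [6] / [7]
Final shape: (2, 2, 1, 1, 1, 1).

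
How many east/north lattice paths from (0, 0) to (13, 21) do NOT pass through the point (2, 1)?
Number of paths = 673966815

Total paths from (0, 0) to (13, 21): C(34, 13) = 927983760. Paths through (2, 1): (paths (0, 0) → (2, 1)) × (paths (2, 1) → (13, 21)) = C(3, 2) · C(31, 11) = 3 · 84672315 = 254016945. Avoidance count = 927983760 − 254016945 = 673966815.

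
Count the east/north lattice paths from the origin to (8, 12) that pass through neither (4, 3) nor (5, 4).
Number of paths = 91705

Inclusion–exclusion. Total paths: C(20, 8) = 125970. Through P₁: C(7, 4)·C(13, 4) = 25025. Through P₂: C(9, 5)·C(11, 3) = 20790. Since P₁ is strictly southwest of P₂, a monotone path through both must visit P₁ then P₂; paths through both = C(7, 4)·C(2, 1)·C(11, 3) = 11550. Avoid both = 125970 − 25025 − 20790 + 11550 = 91705.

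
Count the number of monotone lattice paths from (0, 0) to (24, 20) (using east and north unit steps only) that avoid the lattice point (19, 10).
Number of paths = 1700889230040

Total paths from (0, 0) to (24, 20): C(44, 24) = 1761039350070. Paths through (19, 10): (paths (0, 0) → (19, 10)) × (paths (19, 10) → (24, 20)) = C(29, 19) · C(15, 5) = 20030010 · 3003 = 60150120030. Avoidance count = 1761039350070 − 60150120030 = 1700889230040.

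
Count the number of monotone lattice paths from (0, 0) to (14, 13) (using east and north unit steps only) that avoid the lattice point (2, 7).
Number of paths = 19389996

Total paths from (0, 0) to (14, 13): C(27, 14) = 20058300. Paths through (2, 7): (paths (0, 0) → (2, 7)) × (paths (2, 7) → (14, 13)) = C(9, 2) · C(18, 12) = 36 · 18564 = 668304. Avoidance count = 20058300 − 668304 = 19389996.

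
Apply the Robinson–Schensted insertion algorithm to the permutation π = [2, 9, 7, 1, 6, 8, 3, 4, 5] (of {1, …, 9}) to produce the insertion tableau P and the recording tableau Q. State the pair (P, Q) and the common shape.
P = [1, 3, 4, 5] / [2, 6, 8] / [7] / [9];  Q = [1, 2, 6, 9] / [3, 5, 8] / [4] / [7];  common shape = (4, 3, 1, 1)

Row-insert the values π_1, π_2, … into P one at a time, bumping the leftmost entry strictly greater than the inserted value down to the next row. The recording tableau Q records, in position (i, j), the step at which that cell was added to P.
  Insert 2 (step 1): P = [2];  Q = [1]
  Insert 9 (step 2): P = [2, 9];  Q = [1, 2]
  Insert 7 (step 3): P = [2, 7] / [9];  Q = [1, 2] / [3]
  Insert 1 (step 4): P = [1, 7] / [2] / [9];  Q = [1, 2] / [3] / [4]
  Insert 6 (step 5): P = [1, 6] / [2, 7] / [9];  Q = [1, 2] / [3, 5] / [4]
  Insert 8 (step 6): P = [1, 6, 8] / [2, 7] / [9];  Q = [1, 2, 6] / [3, 5] / [4]
  Insert 3 (step 7): P = [1, 3, 8] / [2, 6] / [7] / [9];  Q = [1, 2, 6] / [3, 5] / [4] / [7]
  Insert 4 (step 8): P = [1, 3, 4] / [2, 6, 8] / [7] / [9];  Q = [1, 2, 6] / [3, 5, 8] / [4] / [7]
  Insert 5 (step 9): P = [1, 3, 4, 5] / [2, 6, 8] / [7] / [9];  Q = [1, 2, 6, 9] / [3, 5, 8] / [4] / [7]
Final shape: (4, 3, 1, 1).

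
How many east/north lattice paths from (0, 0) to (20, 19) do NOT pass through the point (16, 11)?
Number of paths = 62469506385

Total paths from (0, 0) to (20, 19): C(39, 20) = 68923264410. Paths through (16, 11): (paths (0, 0) → (16, 11)) × (paths (16, 11) → (20, 19)) = C(27, 16) · C(12, 4) = 13037895 · 495 = 6453758025. Avoidance count = 68923264410 − 6453758025 = 62469506385.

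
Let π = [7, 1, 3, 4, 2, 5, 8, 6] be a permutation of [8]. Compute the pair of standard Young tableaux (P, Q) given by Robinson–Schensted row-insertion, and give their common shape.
P = [1, 2, 4, 5, 6] / [3, 8] / [7];  Q = [1, 3, 4, 6, 7] / [2, 8] / [5];  common shape = (5, 2, 1)

Row-insert the values π_1, π_2, … into P one at a time, bumping the leftmost entry strictly greater than the inserted value down to the next row. The recording tableau Q records, in position (i, j), the step at which that cell was added to P.
  Insert 7 (step 1): P = [7];  Q = [1]
  Insert 1 (step 2): P = [1] / [7];  Q = [1] / [2]
  Insert 3 (step 3): P = [1, 3] / [7];  Q = [1, 3] / [2]
  Insert 4 (step 4): P = [1, 3, 4] / [7];  Q = [1, 3, 4] / [2]
  Insert 2 (step 5): P = [1, 2, 4] / [3] / [7];  Q = [1, 3, 4] / [2] / [5]
  Insert 5 (step 6): P = [1, 2, 4, 5] / [3] / [7];  Q = [1, 3, 4, 6] / [2] / [5]
  Insert 8 (step 7): P = [1, 2, 4, 5, 8] / [3] / [7];  Q = [1, 3, 4, 6, 7] / [2] / [5]
  Insert 6 (step 8): P = [1, 2, 4, 5, 6] / [3, 8] / [7];  Q = [1, 3, 4, 6, 7] / [2, 8] / [5]
Final shape: (5, 2, 1).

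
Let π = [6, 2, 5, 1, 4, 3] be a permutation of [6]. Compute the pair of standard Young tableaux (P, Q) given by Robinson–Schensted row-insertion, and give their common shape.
P = [1, 3] / [2, 4] / [5] / [6];  Q = [1, 3] / [2, 5] / [4] / [6];  common shape = (2, 2, 1, 1)

Row-insert the values π_1, π_2, … into P one at a time, bumping the leftmost entry strictly greater than the inserted value down to the next row. The recording tableau Q records, in position (i, j), the step at which that cell was added to P.
  Insert 6 (step 1): P = [6];  Q = [1]
  Insert 2 (step 2): P = [2] / [6];  Q = [1] / [2]
  Insert 5 (step 3): P = [2, 5] / [6];  Q = [1, 3] / [2]
  Insert 1 (step 4): P = [1, 5] / [2] / [6];  Q = [1, 3] / [2] / [4]
  Insert 4 (step 5): P = [1, 4] / [2, 5] / [6];  Q = [1, 3] / [2, 5] / [4]
  Insert 3 (step 6): P = [1, 3] / [2, 4] / [5] / [6];  Q = [1, 3] / [2, 5] / [4] / [6]
Final shape: (2, 2, 1, 1).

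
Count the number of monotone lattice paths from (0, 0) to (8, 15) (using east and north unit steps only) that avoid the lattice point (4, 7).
Number of paths = 326964

Total paths from (0, 0) to (8, 15): C(23, 8) = 490314. Paths through (4, 7): (paths (0, 0) → (4, 7)) × (paths (4, 7) → (8, 15)) = C(11, 4) · C(12, 4) = 330 · 495 = 163350. Avoidance count = 490314 − 163350 = 326964.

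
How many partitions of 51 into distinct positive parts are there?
q(51) = 4097

A partition into distinct parts is a strictly decreasing sequence summing to n. The recurrence d(n, m) = d(n, m−1) + d(n−m, m−1) (use part m at most once) with q(n) = d(n, n) gives q(51) = 4097. (Euler's theorem: # distinct-part partitions = # odd-part partitions.)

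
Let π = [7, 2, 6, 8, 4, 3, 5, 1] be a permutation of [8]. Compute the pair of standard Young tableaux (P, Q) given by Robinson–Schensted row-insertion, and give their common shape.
P = [1, 3, 5] / [2, 8] / [4] / [6] / [7];  Q = [1, 3, 4] / [2, 7] / [5] / [6] / [8];  common shape = (3, 2, 1, 1, 1)

Row-insert the values π_1, π_2, … into P one at a time, bumping the leftmost entry strictly greater than the inserted value down to the next row. The recording tableau Q records, in position (i, j), the step at which that cell was added to P.
  Insert 7 (step 1): P = [7];  Q = [1]
  Insert 2 (step 2): P = [2] / [7];  Q = [1] / [2]
  Insert 6 (step 3): P = [2, 6] / [7];  Q = [1, 3] / [2]
  Insert 8 (step 4): P = [2, 6, 8] / [7];  Q = [1, 3, 4] / [2]
  Insert 4 (step 5): P = [2, 4, 8] / [6] / [7];  Q = [1, 3, 4] / [2] / [5]
  Insert 3 (step 6): P = [2, 3, 8] / [4] / [6] / [7];  Q = [1, 3, 4] / [2] / [5] / [6]
  Insert 5 (step 7): P = [2, 3, 5] / [4, 8] / [6] / [7];  Q = [1, 3, 4] / [2, 7] / [5] / [6]
  Insert 1 (step 8): P = [1, 3, 5] / [2, 8] / [4] / [6] / [7];  Q = [1, 3, 4] / [2, 7] / [5] / [6] / [8]
Final shape: (3, 2, 1, 1, 1).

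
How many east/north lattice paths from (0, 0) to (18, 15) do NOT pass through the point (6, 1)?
Number of paths = 969554420

Total paths from (0, 0) to (18, 15): C(33, 18) = 1037158320. Paths through (6, 1): (paths (0, 0) → (6, 1)) × (paths (6, 1) → (18, 15)) = C(7, 6) · C(26, 12) = 7 · 9657700 = 67603900. Avoidance count = 1037158320 − 67603900 = 969554420.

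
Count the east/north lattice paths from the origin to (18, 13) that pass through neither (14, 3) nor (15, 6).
Number of paths = 199387115

Inclusion–exclusion. Total paths: C(31, 18) = 206253075. Through P₁: C(17, 14)·C(14, 4) = 680680. Through P₂: C(21, 15)·C(10, 3) = 6511680. Since P₁ is strictly southwest of P₂, a monotone path through both must visit P₁ then P₂; paths through both = C(17, 14)·C(4, 1)·C(10, 3) = 326400. Avoid both = 206253075 − 680680 − 6511680 + 326400 = 199387115.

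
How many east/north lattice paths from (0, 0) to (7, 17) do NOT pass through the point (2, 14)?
Number of paths = 339384

Total paths from (0, 0) to (7, 17): C(24, 7) = 346104. Paths through (2, 14): (paths (0, 0) → (2, 14)) × (paths (2, 14) → (7, 17)) = C(16, 2) · C(8, 5) = 120 · 56 = 6720. Avoidance count = 346104 − 6720 = 339384.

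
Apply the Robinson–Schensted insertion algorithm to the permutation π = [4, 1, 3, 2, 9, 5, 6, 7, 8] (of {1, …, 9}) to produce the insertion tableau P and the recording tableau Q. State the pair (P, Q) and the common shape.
P = [1, 2, 5, 6, 7, 8] / [3, 9] / [4];  Q = [1, 3, 5, 7, 8, 9] / [2, 6] / [4];  common shape = (6, 2, 1)

Row-insert the values π_1, π_2, … into P one at a time, bumping the leftmost entry strictly greater than the inserted value down to the next row. The recording tableau Q records, in position (i, j), the step at which that cell was added to P.
  Insert 4 (step 1): P = [4];  Q = [1]
  Insert 1 (step 2): P = [1] / [4];  Q = [1] / [2]
  Insert 3 (step 3): P = [1, 3] / [4];  Q = [1, 3] / [2]
  Insert 2 (step 4): P = [1, 2] / [3] / [4];  Q = [1, 3] / [2] / [4]
  Insert 9 (step 5): P = [1, 2, 9] / [3] / [4];  Q = [1, 3, 5] / [2] / [4]
  Insert 5 (step 6): P = [1, 2, 5] / [3, 9] / [4];  Q = [1, 3, 5] / [2, 6] / [4]
  Insert 6 (step 7): P = [1, 2, 5, 6] / [3, 9] / [4];  Q = [1, 3, 5, 7] / [2, 6] / [4]
  Insert 7 (step 8): P = [1, 2, 5, 6, 7] / [3, 9] / [4];  Q = [1, 3, 5, 7, 8] / [2, 6] / [4]
  Insert 8 (step 9): P = [1, 2, 5, 6, 7, 8] / [3, 9] / [4];  Q = [1, 3, 5, 7, 8, 9] / [2, 6] / [4]
Final shape: (6, 2, 1).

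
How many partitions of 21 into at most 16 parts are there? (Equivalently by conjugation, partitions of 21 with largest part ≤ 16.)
p(21, parts ≤ 16) = 780

Use the recurrence p(n, m) = p(n, m−1) + p(n−m, m): either the largest part is < m (count p(n, m−1)) or the largest part is exactly m (remove one copy of m, count p(n−m, m)). With p(0, ·) = 1 this gives p(21, parts ≤ 16) = 780. (By conjugating Young diagrams, this also counts partitions of 21 into at most 16 parts.)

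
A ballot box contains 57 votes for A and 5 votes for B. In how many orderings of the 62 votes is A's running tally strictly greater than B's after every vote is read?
Strict-lead orderings = 5427292

Total orderings of the 62 votes with 57 for A: C(62, 57) = 6471002. By the Bertrand ballot formula (Cycle Lemma / reflection principle), the number of orderings in which A is strictly ahead of B throughout is (p − q)/(p + q) · C(p + q, p) = (57 − 5)/(57 + 5) · 6471002 = 5427292.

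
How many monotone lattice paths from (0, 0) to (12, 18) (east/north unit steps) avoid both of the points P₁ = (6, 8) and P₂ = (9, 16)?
Number of paths = 46970401

Inclusion–exclusion. Total paths: C(30, 12) = 86493225. Through P₁: C(14, 6)·C(16, 6) = 24048024. Through P₂: C(25, 9)·C(5, 3) = 20429750. Since P₁ is strictly southwest of P₂, a monotone path through both must visit P₁ then P₂; paths through both = C(14, 6)·C(11, 3)·C(5, 3) = 4954950. Avoid both = 86493225 − 24048024 − 20429750 + 4954950 = 46970401.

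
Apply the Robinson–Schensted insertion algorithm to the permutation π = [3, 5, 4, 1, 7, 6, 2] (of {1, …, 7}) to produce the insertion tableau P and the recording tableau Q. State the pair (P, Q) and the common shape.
P = [1, 2, 6] / [3, 4] / [5, 7];  Q = [1, 2, 5] / [3, 6] / [4, 7];  common shape = (3, 2, 2)

Row-insert the values π_1, π_2, … into P one at a time, bumping the leftmost entry strictly greater than the inserted value down to the next row. The recording tableau Q records, in position (i, j), the step at which that cell was added to P.
  Insert 3 (step 1): P = [3];  Q = [1]
  Insert 5 (step 2): P = [3, 5];  Q = [1, 2]
  Insert 4 (step 3): P = [3, 4] / [5];  Q = [1, 2] / [3]
  Insert 1 (step 4): P = [1, 4] / [3] / [5];  Q = [1, 2] / [3] / [4]
  Insert 7 (step 5): P = [1, 4, 7] / [3] / [5];  Q = [1, 2, 5] / [3] / [4]
  Insert 6 (step 6): P = [1, 4, 6] / [3, 7] / [5];  Q = [1, 2, 5] / [3, 6] / [4]
  Insert 2 (step 7): P = [1, 2, 6] / [3, 4] / [5, 7];  Q = [1, 2, 5] / [3, 6] / [4, 7]
Final shape: (3, 2, 2).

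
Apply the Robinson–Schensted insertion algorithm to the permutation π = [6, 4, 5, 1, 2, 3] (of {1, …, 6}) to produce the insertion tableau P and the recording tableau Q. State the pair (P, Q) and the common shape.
P = [1, 2, 3] / [4, 5] / [6];  Q = [1, 3, 6] / [2, 5] / [4];  common shape = (3, 2, 1)

Row-insert the values π_1, π_2, … into P one at a time, bumping the leftmost entry strictly greater than the inserted value down to the next row. The recording tableau Q records, in position (i, j), the step at which that cell was added to P.
  Insert 6 (step 1): P = [6];  Q = [1]
  Insert 4 (step 2): P = [4] / [6];  Q = [1] / [2]
  Insert 5 (step 3): P = [4, 5] / [6];  Q = [1, 3] / [2]
  Insert 1 (step 4): P = [1, 5] / [4] / [6];  Q = [1, 3] / [2] / [4]
  Insert 2 (step 5): P = [1, 2] / [4, 5] / [6];  Q = [1, 3] / [2, 5] / [4]
  Insert 3 (step 6): P = [1, 2, 3] / [4, 5] / [6];  Q = [1, 3, 6] / [2, 5] / [4]
Final shape: (3, 2, 1).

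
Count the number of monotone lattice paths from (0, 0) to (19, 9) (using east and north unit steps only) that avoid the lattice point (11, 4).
Number of paths = 5150145

Total paths from (0, 0) to (19, 9): C(28, 19) = 6906900. Paths through (11, 4): (paths (0, 0) → (11, 4)) × (paths (11, 4) → (19, 9)) = C(15, 11) · C(13, 8) = 1365 · 1287 = 1756755. Avoidance count = 6906900 − 1756755 = 5150145.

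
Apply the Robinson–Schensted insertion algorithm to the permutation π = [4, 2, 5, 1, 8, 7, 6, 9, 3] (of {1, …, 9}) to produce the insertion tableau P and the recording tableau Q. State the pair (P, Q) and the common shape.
P = [1, 3, 6, 9] / [2, 5] / [4, 7] / [8];  Q = [1, 3, 5, 8] / [2, 6] / [4, 7] / [9];  common shape = (4, 2, 2, 1)

Row-insert the values π_1, π_2, … into P one at a time, bumping the leftmost entry strictly greater than the inserted value down to the next row. The recording tableau Q records, in position (i, j), the step at which that cell was added to P.
  Insert 4 (step 1): P = [4];  Q = [1]
  Insert 2 (step 2): P = [2] / [4];  Q = [1] / [2]
  Insert 5 (step 3): P = [2, 5] / [4];  Q = [1, 3] / [2]
  Insert 1 (step 4): P = [1, 5] / [2] / [4];  Q = [1, 3] / [2] / [4]
  Insert 8 (step 5): P = [1, 5, 8] / [2] / [4];  Q = [1, 3, 5] / [2] / [4]
  Insert 7 (step 6): P = [1, 5, 7] / [2, 8] / [4];  Q = [1, 3, 5] / [2, 6] / [4]
  Insert 6 (step 7): P = [1, 5, 6] / [2, 7] / [4, 8];  Q = [1, 3, 5] / [2, 6] / [4, 7]
  Insert 9 (step 8): P = [1, 5, 6, 9] / [2, 7] / [4, 8];  Q = [1, 3, 5, 8] / [2, 6] / [4, 7]
  Insert 3 (step 9): P = [1, 3, 6, 9] / [2, 5] / [4, 7] / [8];  Q = [1, 3, 5, 8] / [2, 6] / [4, 7] / [9]
Final shape: (4, 2, 2, 1).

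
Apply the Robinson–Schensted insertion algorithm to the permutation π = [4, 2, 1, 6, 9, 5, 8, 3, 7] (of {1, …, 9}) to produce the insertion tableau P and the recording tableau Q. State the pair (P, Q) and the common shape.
P = [1, 3, 7] / [2, 5, 8] / [4, 6, 9];  Q = [1, 4, 5] / [2, 6, 7] / [3, 8, 9];  common shape = (3, 3, 3)

Row-insert the values π_1, π_2, … into P one at a time, bumping the leftmost entry strictly greater than the inserted value down to the next row. The recording tableau Q records, in position (i, j), the step at which that cell was added to P.
  Insert 4 (step 1): P = [4];  Q = [1]
  Insert 2 (step 2): P = [2] / [4];  Q = [1] / [2]
  Insert 1 (step 3): P = [1] / [2] / [4];  Q = [1] / [2] / [3]
  Insert 6 (step 4): P = [1, 6] / [2] / [4];  Q = [1, 4] / [2] / [3]
  Insert 9 (step 5): P = [1, 6, 9] / [2] / [4];  Q = [1, 4, 5] / [2] / [3]
  Insert 5 (step 6): P = [1, 5, 9] / [2, 6] / [4];  Q = [1, 4, 5] / [2, 6] / [3]
  Insert 8 (step 7): P = [1, 5, 8] / [2, 6, 9] / [4];  Q = [1, 4, 5] / [2, 6, 7] / [3]
  Insert 3 (step 8): P = [1, 3, 8] / [2, 5, 9] / [4, 6];  Q = [1, 4, 5] / [2, 6, 7] / [3, 8]
  Insert 7 (step 9): P = [1, 3, 7] / [2, 5, 8] / [4, 6, 9];  Q = [1, 4, 5] / [2, 6, 7] / [3, 8, 9]
Final shape: (3, 3, 3).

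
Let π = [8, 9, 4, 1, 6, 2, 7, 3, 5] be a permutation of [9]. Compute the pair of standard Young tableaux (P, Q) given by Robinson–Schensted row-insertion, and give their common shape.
P = [1, 2, 3, 5] / [4, 6, 7] / [8, 9];  Q = [1, 2, 7, 9] / [3, 5, 8] / [4, 6];  common shape = (4, 3, 2)

Row-insert the values π_1, π_2, … into P one at a time, bumping the leftmost entry strictly greater than the inserted value down to the next row. The recording tableau Q records, in position (i, j), the step at which that cell was added to P.
  Insert 8 (step 1): P = [8];  Q = [1]
  Insert 9 (step 2): P = [8, 9];  Q = [1, 2]
  Insert 4 (step 3): P = [4, 9] / [8];  Q = [1, 2] / [3]
  Insert 1 (step 4): P = [1, 9] / [4] / [8];  Q = [1, 2] / [3] / [4]
  Insert 6 (step 5): P = [1, 6] / [4, 9] / [8];  Q = [1, 2] / [3, 5] / [4]
  Insert 2 (step 6): P = [1, 2] / [4, 6] / [8, 9];  Q = [1, 2] / [3, 5] / [4, 6]
  Insert 7 (step 7): P = [1, 2, 7] / [4, 6] / [8, 9];  Q = [1, 2, 7] / [3, 5] / [4, 6]
  Insert 3 (step 8): P = [1, 2, 3] / [4, 6, 7] / [8, 9];  Q = [1, 2, 7] / [3, 5, 8] / [4, 6]
  Insert 5 (step 9): P = [1, 2, 3, 5] / [4, 6, 7] / [8, 9];  Q = [1, 2, 7, 9] / [3, 5, 8] / [4, 6]
Final shape: (4, 3, 2).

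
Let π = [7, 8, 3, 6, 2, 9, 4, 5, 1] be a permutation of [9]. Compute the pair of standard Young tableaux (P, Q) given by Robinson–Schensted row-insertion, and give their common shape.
P = [1, 4, 5] / [2, 6, 9] / [3, 8] / [7];  Q = [1, 2, 6] / [3, 4, 8] / [5, 7] / [9];  common shape = (3, 3, 2, 1)

Row-insert the values π_1, π_2, … into P one at a time, bumping the leftmost entry strictly greater than the inserted value down to the next row. The recording tableau Q records, in position (i, j), the step at which that cell was added to P.
  Insert 7 (step 1): P = [7];  Q = [1]
  Insert 8 (step 2): P = [7, 8];  Q = [1, 2]
  Insert 3 (step 3): P = [3, 8] / [7];  Q = [1, 2] / [3]
  Insert 6 (step 4): P = [3, 6] / [7, 8];  Q = [1, 2] / [3, 4]
  Insert 2 (step 5): P = [2, 6] / [3, 8] / [7];  Q = [1, 2] / [3, 4] / [5]
  Insert 9 (step 6): P = [2, 6, 9] / [3, 8] / [7];  Q = [1, 2, 6] / [3, 4] / [5]
  Insert 4 (step 7): P = [2, 4, 9] / [3, 6] / [7, 8];  Q = [1, 2, 6] / [3, 4] / [5, 7]
  Insert 5 (step 8): P = [2, 4, 5] / [3, 6, 9] / [7, 8];  Q = [1, 2, 6] / [3, 4, 8] / [5, 7]
  Insert 1 (step 9): P = [1, 4, 5] / [2, 6, 9] / [3, 8] / [7];  Q = [1, 2, 6] / [3, 4, 8] / [5, 7] / [9]
Final shape: (3, 3, 2, 1).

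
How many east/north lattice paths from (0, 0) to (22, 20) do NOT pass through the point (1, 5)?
Number of paths = 480384192060

Total paths from (0, 0) to (22, 20): C(42, 22) = 513791607420. Paths through (1, 5): (paths (0, 0) → (1, 5)) × (paths (1, 5) → (22, 20)) = C(6, 1) · C(36, 21) = 6 · 5567902560 = 33407415360. Avoidance count = 513791607420 − 33407415360 = 480384192060.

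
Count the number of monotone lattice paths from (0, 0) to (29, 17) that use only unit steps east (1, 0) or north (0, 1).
Number of paths = 1749695026860

A monotone lattice path from (0, 0) to (29, 17) consists of 29 east steps and 17 north steps in some order, so it is determined by which 29 of the 46 steps are east. The count is C(46, 29) = 1749695026860.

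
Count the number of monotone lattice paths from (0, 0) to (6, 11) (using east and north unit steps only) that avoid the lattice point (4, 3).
Number of paths = 10801

Total paths from (0, 0) to (6, 11): C(17, 6) = 12376. Paths through (4, 3): (paths (0, 0) → (4, 3)) × (paths (4, 3) → (6, 11)) = C(7, 4) · C(10, 2) = 35 · 45 = 1575. Avoidance count = 12376 − 1575 = 10801.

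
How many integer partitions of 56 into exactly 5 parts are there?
p(56, 5 parts) = 4033

Partitions of n into exactly k parts are in bijection with partitions of n − k into at most k parts (subtract 1 from each part). So p(56, exactly 5) = p(51, parts ≤ 5). Computing via the recurrence p(m, j) = p(m, j−1) + p(m−j, j) gives 4033.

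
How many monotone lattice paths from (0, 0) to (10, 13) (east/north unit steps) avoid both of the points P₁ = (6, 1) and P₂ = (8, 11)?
Number of paths = 680606

Inclusion–exclusion. Total paths: C(23, 10) = 1144066. Through P₁: C(7, 6)·C(16, 4) = 12740. Through P₂: C(19, 8)·C(4, 2) = 453492. Since P₁ is strictly southwest of P₂, a monotone path through both must visit P₁ then P₂; paths through both = C(7, 6)·C(12, 2)·C(4, 2) = 2772. Avoid both = 1144066 − 12740 − 453492 + 2772 = 680606.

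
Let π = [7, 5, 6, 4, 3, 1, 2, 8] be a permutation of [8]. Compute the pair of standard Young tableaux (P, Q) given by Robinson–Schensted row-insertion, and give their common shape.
P = [1, 2, 8] / [3, 6] / [4] / [5] / [7];  Q = [1, 3, 8] / [2, 7] / [4] / [5] / [6];  common shape = (3, 2, 1, 1, 1)

Row-insert the values π_1, π_2, … into P one at a time, bumping the leftmost entry strictly greater than the inserted value down to the next row. The recording tableau Q records, in position (i, j), the step at which that cell was added to P.
  Insert 7 (step 1): P = [7];  Q = [1]
  Insert 5 (step 2): P = [5] / [7];  Q = [1] / [2]
  Insert 6 (step 3): P = [5, 6] / [7];  Q = [1, 3] / [2]
  Insert 4 (step 4): P = [4, 6] / [5] / [7];  Q = [1, 3] / [2] / [4]
  Insert 3 (step 5): P = [3, 6] / [4] / [5] / [7];  Q = [1, 3] / [2] / [4] / [5]
  Insert 1 (step 6): P = [1, 6] / [3] / [4] / [5] / [7];  Q = [1, 3] / [2] / [4] / [5] / [6]
  Insert 2 (step 7): P = [1, 2] / [3, 6] / [4] / [5] / [7];  Q = [1, 3] / [2, 7] / [4] / [5] / [6]
  Insert 8 (step 8): P = [1, 2, 8] / [3, 6] / [4] / [5] / [7];  Q = [1, 3, 8] / [2, 7] / [4] / [5] / [6]
Final shape: (3, 2, 1, 1, 1).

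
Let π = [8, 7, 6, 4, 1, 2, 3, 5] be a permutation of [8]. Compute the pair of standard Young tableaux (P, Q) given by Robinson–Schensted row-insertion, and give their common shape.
P = [1, 2, 3, 5] / [4] / [6] / [7] / [8];  Q = [1, 6, 7, 8] / [2] / [3] / [4] / [5];  common shape = (4, 1, 1, 1, 1)

Row-insert the values π_1, π_2, … into P one at a time, bumping the leftmost entry strictly greater than the inserted value down to the next row. The recording tableau Q records, in position (i, j), the step at which that cell was added to P.
  Insert 8 (step 1): P = [8];  Q = [1]
  Insert 7 (step 2): P = [7] / [8];  Q = [1] / [2]
  Insert 6 (step 3): P = [6] / [7] / [8];  Q = [1] / [2] / [3]
  Insert 4 (step 4): P = [4] / [6] / [7] / [8];  Q = [1] / [2] / [3] / [4]
  Insert 1 (step 5): P = [1] / [4] / [6] / [7] / [8];  Q = [1] / [2] / [3] / [4] / [5]
  Insert 2 (step 6): P = [1, 2] / [4] / [6] / [7] / [8];  Q = [1, 6] / [2] / [3] / [4] / [5]
  Insert 3 (step 7): P = [1, 2, 3] / [4] / [6] / [7] / [8];  Q = [1, 6, 7] / [2] / [3] / [4] / [5]
  Insert 5 (step 8): P = [1, 2, 3, 5] / [4] / [6] / [7] / [8];  Q = [1, 6, 7, 8] / [2] / [3] / [4] / [5]
Final shape: (4, 1, 1, 1, 1).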